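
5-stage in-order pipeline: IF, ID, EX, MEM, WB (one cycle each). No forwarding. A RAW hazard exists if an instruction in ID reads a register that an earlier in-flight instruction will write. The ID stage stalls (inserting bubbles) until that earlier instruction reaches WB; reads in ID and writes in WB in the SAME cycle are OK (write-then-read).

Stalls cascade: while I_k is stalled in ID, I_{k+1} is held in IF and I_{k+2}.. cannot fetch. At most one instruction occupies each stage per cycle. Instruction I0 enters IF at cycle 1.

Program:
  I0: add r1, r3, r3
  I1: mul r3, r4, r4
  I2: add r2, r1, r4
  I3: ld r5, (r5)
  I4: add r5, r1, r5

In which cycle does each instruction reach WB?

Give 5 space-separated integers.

I0 add r1 <- r3,r3: IF@1 ID@2 stall=0 (-) EX@3 MEM@4 WB@5
I1 mul r3 <- r4,r4: IF@2 ID@3 stall=0 (-) EX@4 MEM@5 WB@6
I2 add r2 <- r1,r4: IF@3 ID@4 stall=1 (RAW on I0.r1 (WB@5)) EX@6 MEM@7 WB@8
I3 ld r5 <- r5: IF@4 ID@6 stall=0 (-) EX@7 MEM@8 WB@9
I4 add r5 <- r1,r5: IF@6 ID@7 stall=2 (RAW on I3.r5 (WB@9)) EX@10 MEM@11 WB@12

Answer: 5 6 8 9 12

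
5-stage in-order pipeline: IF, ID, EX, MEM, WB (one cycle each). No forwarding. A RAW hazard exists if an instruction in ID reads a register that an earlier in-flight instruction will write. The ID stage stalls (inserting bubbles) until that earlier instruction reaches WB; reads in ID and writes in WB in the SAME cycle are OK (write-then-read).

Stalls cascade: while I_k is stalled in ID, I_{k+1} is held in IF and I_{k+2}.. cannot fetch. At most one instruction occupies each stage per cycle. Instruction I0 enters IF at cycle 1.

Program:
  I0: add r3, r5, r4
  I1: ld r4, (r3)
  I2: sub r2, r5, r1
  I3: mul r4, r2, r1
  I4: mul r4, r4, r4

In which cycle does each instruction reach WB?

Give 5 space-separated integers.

Answer: 5 8 9 12 15

Derivation:
I0 add r3 <- r5,r4: IF@1 ID@2 stall=0 (-) EX@3 MEM@4 WB@5
I1 ld r4 <- r3: IF@2 ID@3 stall=2 (RAW on I0.r3 (WB@5)) EX@6 MEM@7 WB@8
I2 sub r2 <- r5,r1: IF@3 ID@6 stall=0 (-) EX@7 MEM@8 WB@9
I3 mul r4 <- r2,r1: IF@6 ID@7 stall=2 (RAW on I2.r2 (WB@9)) EX@10 MEM@11 WB@12
I4 mul r4 <- r4,r4: IF@7 ID@10 stall=2 (RAW on I3.r4 (WB@12)) EX@13 MEM@14 WB@15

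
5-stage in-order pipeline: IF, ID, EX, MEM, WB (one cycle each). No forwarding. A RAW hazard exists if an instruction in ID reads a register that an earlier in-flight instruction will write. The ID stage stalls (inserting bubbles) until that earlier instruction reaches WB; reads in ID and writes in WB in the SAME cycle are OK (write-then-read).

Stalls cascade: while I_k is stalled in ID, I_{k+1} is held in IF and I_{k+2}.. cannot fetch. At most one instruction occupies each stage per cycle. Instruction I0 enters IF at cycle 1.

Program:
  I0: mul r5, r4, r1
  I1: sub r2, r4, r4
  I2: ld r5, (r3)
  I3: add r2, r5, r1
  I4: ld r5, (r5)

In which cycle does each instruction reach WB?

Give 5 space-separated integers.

I0 mul r5 <- r4,r1: IF@1 ID@2 stall=0 (-) EX@3 MEM@4 WB@5
I1 sub r2 <- r4,r4: IF@2 ID@3 stall=0 (-) EX@4 MEM@5 WB@6
I2 ld r5 <- r3: IF@3 ID@4 stall=0 (-) EX@5 MEM@6 WB@7
I3 add r2 <- r5,r1: IF@4 ID@5 stall=2 (RAW on I2.r5 (WB@7)) EX@8 MEM@9 WB@10
I4 ld r5 <- r5: IF@5 ID@8 stall=0 (-) EX@9 MEM@10 WB@11

Answer: 5 6 7 10 11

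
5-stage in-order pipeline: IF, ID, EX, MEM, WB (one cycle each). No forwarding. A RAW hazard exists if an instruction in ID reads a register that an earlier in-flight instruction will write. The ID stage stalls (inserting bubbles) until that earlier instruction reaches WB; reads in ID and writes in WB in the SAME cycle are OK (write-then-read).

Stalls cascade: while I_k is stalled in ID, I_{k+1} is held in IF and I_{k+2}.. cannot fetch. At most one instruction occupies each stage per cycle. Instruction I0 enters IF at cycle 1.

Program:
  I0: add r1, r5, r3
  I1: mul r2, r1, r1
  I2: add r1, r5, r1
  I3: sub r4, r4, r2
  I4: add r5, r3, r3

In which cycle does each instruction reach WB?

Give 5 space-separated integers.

Answer: 5 8 9 11 12

Derivation:
I0 add r1 <- r5,r3: IF@1 ID@2 stall=0 (-) EX@3 MEM@4 WB@5
I1 mul r2 <- r1,r1: IF@2 ID@3 stall=2 (RAW on I0.r1 (WB@5)) EX@6 MEM@7 WB@8
I2 add r1 <- r5,r1: IF@3 ID@6 stall=0 (-) EX@7 MEM@8 WB@9
I3 sub r4 <- r4,r2: IF@6 ID@7 stall=1 (RAW on I1.r2 (WB@8)) EX@9 MEM@10 WB@11
I4 add r5 <- r3,r3: IF@7 ID@9 stall=0 (-) EX@10 MEM@11 WB@12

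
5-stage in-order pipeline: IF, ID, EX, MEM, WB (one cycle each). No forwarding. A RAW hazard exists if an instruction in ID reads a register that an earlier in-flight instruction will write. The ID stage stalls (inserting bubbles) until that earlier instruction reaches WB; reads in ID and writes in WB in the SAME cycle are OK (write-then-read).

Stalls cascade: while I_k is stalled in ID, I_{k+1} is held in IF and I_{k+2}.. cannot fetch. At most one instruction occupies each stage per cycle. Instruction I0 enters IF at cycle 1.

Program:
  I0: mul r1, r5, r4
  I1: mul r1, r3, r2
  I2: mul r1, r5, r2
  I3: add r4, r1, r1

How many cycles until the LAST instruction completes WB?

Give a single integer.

I0 mul r1 <- r5,r4: IF@1 ID@2 stall=0 (-) EX@3 MEM@4 WB@5
I1 mul r1 <- r3,r2: IF@2 ID@3 stall=0 (-) EX@4 MEM@5 WB@6
I2 mul r1 <- r5,r2: IF@3 ID@4 stall=0 (-) EX@5 MEM@6 WB@7
I3 add r4 <- r1,r1: IF@4 ID@5 stall=2 (RAW on I2.r1 (WB@7)) EX@8 MEM@9 WB@10

Answer: 10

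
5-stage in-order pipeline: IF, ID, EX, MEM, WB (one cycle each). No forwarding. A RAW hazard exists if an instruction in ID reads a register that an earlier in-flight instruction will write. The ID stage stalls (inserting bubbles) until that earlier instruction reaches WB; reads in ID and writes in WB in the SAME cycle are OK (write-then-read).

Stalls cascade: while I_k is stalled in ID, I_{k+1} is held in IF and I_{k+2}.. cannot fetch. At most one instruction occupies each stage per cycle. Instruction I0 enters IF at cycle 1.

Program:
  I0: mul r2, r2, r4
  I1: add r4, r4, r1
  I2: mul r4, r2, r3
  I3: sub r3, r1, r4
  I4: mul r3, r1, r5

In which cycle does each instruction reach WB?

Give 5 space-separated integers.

Answer: 5 6 8 11 12

Derivation:
I0 mul r2 <- r2,r4: IF@1 ID@2 stall=0 (-) EX@3 MEM@4 WB@5
I1 add r4 <- r4,r1: IF@2 ID@3 stall=0 (-) EX@4 MEM@5 WB@6
I2 mul r4 <- r2,r3: IF@3 ID@4 stall=1 (RAW on I0.r2 (WB@5)) EX@6 MEM@7 WB@8
I3 sub r3 <- r1,r4: IF@4 ID@6 stall=2 (RAW on I2.r4 (WB@8)) EX@9 MEM@10 WB@11
I4 mul r3 <- r1,r5: IF@6 ID@9 stall=0 (-) EX@10 MEM@11 WB@12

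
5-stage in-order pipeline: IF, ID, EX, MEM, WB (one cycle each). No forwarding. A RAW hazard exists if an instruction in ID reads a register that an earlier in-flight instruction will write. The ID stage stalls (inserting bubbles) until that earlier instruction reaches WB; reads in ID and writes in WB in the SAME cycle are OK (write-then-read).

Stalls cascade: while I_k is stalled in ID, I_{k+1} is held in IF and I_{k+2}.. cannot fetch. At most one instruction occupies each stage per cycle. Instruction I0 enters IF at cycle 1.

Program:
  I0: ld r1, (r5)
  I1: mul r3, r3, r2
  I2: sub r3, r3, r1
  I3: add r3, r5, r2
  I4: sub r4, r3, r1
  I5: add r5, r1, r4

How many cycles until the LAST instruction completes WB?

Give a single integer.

I0 ld r1 <- r5: IF@1 ID@2 stall=0 (-) EX@3 MEM@4 WB@5
I1 mul r3 <- r3,r2: IF@2 ID@3 stall=0 (-) EX@4 MEM@5 WB@6
I2 sub r3 <- r3,r1: IF@3 ID@4 stall=2 (RAW on I1.r3 (WB@6)) EX@7 MEM@8 WB@9
I3 add r3 <- r5,r2: IF@4 ID@7 stall=0 (-) EX@8 MEM@9 WB@10
I4 sub r4 <- r3,r1: IF@7 ID@8 stall=2 (RAW on I3.r3 (WB@10)) EX@11 MEM@12 WB@13
I5 add r5 <- r1,r4: IF@8 ID@11 stall=2 (RAW on I4.r4 (WB@13)) EX@14 MEM@15 WB@16

Answer: 16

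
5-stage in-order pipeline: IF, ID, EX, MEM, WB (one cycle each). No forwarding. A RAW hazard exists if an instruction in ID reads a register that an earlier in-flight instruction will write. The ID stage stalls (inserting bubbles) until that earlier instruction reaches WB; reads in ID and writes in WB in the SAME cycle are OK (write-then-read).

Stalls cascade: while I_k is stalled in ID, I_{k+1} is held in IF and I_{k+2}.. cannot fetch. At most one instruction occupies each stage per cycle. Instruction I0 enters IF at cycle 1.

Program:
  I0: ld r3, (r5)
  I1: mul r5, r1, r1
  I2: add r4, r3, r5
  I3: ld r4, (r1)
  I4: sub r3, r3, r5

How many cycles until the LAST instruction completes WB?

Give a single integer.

I0 ld r3 <- r5: IF@1 ID@2 stall=0 (-) EX@3 MEM@4 WB@5
I1 mul r5 <- r1,r1: IF@2 ID@3 stall=0 (-) EX@4 MEM@5 WB@6
I2 add r4 <- r3,r5: IF@3 ID@4 stall=2 (RAW on I1.r5 (WB@6)) EX@7 MEM@8 WB@9
I3 ld r4 <- r1: IF@4 ID@7 stall=0 (-) EX@8 MEM@9 WB@10
I4 sub r3 <- r3,r5: IF@7 ID@8 stall=0 (-) EX@9 MEM@10 WB@11

Answer: 11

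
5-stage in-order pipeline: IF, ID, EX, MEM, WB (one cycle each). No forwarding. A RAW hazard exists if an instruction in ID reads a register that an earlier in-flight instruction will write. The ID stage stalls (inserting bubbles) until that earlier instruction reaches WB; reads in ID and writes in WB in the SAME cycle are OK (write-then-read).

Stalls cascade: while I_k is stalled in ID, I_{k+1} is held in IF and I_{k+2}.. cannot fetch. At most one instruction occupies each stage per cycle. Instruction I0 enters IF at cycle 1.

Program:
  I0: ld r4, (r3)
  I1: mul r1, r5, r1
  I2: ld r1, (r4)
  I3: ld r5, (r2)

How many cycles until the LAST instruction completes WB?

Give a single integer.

I0 ld r4 <- r3: IF@1 ID@2 stall=0 (-) EX@3 MEM@4 WB@5
I1 mul r1 <- r5,r1: IF@2 ID@3 stall=0 (-) EX@4 MEM@5 WB@6
I2 ld r1 <- r4: IF@3 ID@4 stall=1 (RAW on I0.r4 (WB@5)) EX@6 MEM@7 WB@8
I3 ld r5 <- r2: IF@4 ID@6 stall=0 (-) EX@7 MEM@8 WB@9

Answer: 9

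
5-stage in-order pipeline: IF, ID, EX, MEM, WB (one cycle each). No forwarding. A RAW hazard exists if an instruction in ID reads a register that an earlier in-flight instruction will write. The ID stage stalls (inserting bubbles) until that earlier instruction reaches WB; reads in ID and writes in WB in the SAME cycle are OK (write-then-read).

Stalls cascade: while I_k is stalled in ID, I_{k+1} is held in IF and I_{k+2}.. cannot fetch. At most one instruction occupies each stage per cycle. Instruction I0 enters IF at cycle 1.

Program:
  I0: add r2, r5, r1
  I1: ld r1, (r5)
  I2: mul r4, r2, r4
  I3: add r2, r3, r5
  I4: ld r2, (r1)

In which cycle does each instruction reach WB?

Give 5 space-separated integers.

I0 add r2 <- r5,r1: IF@1 ID@2 stall=0 (-) EX@3 MEM@4 WB@5
I1 ld r1 <- r5: IF@2 ID@3 stall=0 (-) EX@4 MEM@5 WB@6
I2 mul r4 <- r2,r4: IF@3 ID@4 stall=1 (RAW on I0.r2 (WB@5)) EX@6 MEM@7 WB@8
I3 add r2 <- r3,r5: IF@4 ID@6 stall=0 (-) EX@7 MEM@8 WB@9
I4 ld r2 <- r1: IF@6 ID@7 stall=0 (-) EX@8 MEM@9 WB@10

Answer: 5 6 8 9 10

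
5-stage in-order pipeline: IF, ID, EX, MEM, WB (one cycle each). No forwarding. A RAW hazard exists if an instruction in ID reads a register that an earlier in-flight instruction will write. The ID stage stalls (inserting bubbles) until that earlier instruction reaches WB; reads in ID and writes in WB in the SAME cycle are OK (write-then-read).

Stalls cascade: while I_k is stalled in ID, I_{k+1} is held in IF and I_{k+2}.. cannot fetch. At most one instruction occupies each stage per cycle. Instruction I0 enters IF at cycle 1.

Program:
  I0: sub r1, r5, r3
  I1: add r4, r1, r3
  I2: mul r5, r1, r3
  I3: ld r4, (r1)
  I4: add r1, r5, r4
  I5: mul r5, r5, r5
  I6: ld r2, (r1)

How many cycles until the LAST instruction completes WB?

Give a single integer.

I0 sub r1 <- r5,r3: IF@1 ID@2 stall=0 (-) EX@3 MEM@4 WB@5
I1 add r4 <- r1,r3: IF@2 ID@3 stall=2 (RAW on I0.r1 (WB@5)) EX@6 MEM@7 WB@8
I2 mul r5 <- r1,r3: IF@3 ID@6 stall=0 (-) EX@7 MEM@8 WB@9
I3 ld r4 <- r1: IF@6 ID@7 stall=0 (-) EX@8 MEM@9 WB@10
I4 add r1 <- r5,r4: IF@7 ID@8 stall=2 (RAW on I3.r4 (WB@10)) EX@11 MEM@12 WB@13
I5 mul r5 <- r5,r5: IF@8 ID@11 stall=0 (-) EX@12 MEM@13 WB@14
I6 ld r2 <- r1: IF@11 ID@12 stall=1 (RAW on I4.r1 (WB@13)) EX@14 MEM@15 WB@16

Answer: 16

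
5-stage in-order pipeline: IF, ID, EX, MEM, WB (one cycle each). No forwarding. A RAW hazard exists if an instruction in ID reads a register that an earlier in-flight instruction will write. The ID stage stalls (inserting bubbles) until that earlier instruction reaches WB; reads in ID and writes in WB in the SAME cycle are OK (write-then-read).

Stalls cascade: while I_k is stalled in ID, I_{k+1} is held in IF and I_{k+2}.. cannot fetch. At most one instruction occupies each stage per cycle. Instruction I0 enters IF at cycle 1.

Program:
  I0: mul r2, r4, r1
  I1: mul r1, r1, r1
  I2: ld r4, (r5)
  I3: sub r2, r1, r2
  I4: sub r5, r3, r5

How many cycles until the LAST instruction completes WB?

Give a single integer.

Answer: 10

Derivation:
I0 mul r2 <- r4,r1: IF@1 ID@2 stall=0 (-) EX@3 MEM@4 WB@5
I1 mul r1 <- r1,r1: IF@2 ID@3 stall=0 (-) EX@4 MEM@5 WB@6
I2 ld r4 <- r5: IF@3 ID@4 stall=0 (-) EX@5 MEM@6 WB@7
I3 sub r2 <- r1,r2: IF@4 ID@5 stall=1 (RAW on I1.r1 (WB@6)) EX@7 MEM@8 WB@9
I4 sub r5 <- r3,r5: IF@5 ID@7 stall=0 (-) EX@8 MEM@9 WB@10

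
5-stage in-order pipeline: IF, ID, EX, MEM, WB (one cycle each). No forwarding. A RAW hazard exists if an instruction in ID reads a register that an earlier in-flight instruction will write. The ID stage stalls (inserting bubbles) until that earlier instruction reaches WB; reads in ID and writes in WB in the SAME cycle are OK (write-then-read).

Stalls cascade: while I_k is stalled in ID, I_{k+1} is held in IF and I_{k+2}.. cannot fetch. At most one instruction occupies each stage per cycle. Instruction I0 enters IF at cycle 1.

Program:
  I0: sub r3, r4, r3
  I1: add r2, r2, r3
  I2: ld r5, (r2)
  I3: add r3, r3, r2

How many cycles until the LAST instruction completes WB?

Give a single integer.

I0 sub r3 <- r4,r3: IF@1 ID@2 stall=0 (-) EX@3 MEM@4 WB@5
I1 add r2 <- r2,r3: IF@2 ID@3 stall=2 (RAW on I0.r3 (WB@5)) EX@6 MEM@7 WB@8
I2 ld r5 <- r2: IF@3 ID@6 stall=2 (RAW on I1.r2 (WB@8)) EX@9 MEM@10 WB@11
I3 add r3 <- r3,r2: IF@6 ID@9 stall=0 (-) EX@10 MEM@11 WB@12

Answer: 12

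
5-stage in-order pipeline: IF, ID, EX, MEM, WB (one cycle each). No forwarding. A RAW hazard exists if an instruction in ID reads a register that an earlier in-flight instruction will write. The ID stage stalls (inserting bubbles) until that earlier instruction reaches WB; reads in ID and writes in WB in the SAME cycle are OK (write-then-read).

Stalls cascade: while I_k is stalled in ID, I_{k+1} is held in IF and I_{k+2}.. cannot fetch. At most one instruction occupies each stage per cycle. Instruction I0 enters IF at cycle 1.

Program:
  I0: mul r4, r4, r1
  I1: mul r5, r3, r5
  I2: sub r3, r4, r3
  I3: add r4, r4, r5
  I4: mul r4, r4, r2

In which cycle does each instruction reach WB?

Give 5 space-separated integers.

Answer: 5 6 8 9 12

Derivation:
I0 mul r4 <- r4,r1: IF@1 ID@2 stall=0 (-) EX@3 MEM@4 WB@5
I1 mul r5 <- r3,r5: IF@2 ID@3 stall=0 (-) EX@4 MEM@5 WB@6
I2 sub r3 <- r4,r3: IF@3 ID@4 stall=1 (RAW on I0.r4 (WB@5)) EX@6 MEM@7 WB@8
I3 add r4 <- r4,r5: IF@4 ID@6 stall=0 (-) EX@7 MEM@8 WB@9
I4 mul r4 <- r4,r2: IF@6 ID@7 stall=2 (RAW on I3.r4 (WB@9)) EX@10 MEM@11 WB@12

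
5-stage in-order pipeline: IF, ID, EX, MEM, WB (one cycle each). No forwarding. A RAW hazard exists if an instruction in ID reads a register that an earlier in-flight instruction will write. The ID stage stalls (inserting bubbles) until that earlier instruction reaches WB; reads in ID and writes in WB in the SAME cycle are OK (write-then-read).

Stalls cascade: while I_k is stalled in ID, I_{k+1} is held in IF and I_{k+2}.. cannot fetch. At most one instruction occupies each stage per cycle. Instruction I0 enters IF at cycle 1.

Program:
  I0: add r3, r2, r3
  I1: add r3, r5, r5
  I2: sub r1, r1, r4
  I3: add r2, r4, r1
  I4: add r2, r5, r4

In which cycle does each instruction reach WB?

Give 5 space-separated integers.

I0 add r3 <- r2,r3: IF@1 ID@2 stall=0 (-) EX@3 MEM@4 WB@5
I1 add r3 <- r5,r5: IF@2 ID@3 stall=0 (-) EX@4 MEM@5 WB@6
I2 sub r1 <- r1,r4: IF@3 ID@4 stall=0 (-) EX@5 MEM@6 WB@7
I3 add r2 <- r4,r1: IF@4 ID@5 stall=2 (RAW on I2.r1 (WB@7)) EX@8 MEM@9 WB@10
I4 add r2 <- r5,r4: IF@5 ID@8 stall=0 (-) EX@9 MEM@10 WB@11

Answer: 5 6 7 10 11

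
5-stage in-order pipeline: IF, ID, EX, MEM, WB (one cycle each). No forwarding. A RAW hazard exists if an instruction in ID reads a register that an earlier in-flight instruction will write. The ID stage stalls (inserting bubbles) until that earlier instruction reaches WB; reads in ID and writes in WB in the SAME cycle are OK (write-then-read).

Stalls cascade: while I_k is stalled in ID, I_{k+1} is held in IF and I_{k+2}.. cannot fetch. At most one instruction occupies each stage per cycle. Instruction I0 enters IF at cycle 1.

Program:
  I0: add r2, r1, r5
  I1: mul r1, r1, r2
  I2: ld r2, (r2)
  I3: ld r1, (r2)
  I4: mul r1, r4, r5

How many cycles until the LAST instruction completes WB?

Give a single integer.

I0 add r2 <- r1,r5: IF@1 ID@2 stall=0 (-) EX@3 MEM@4 WB@5
I1 mul r1 <- r1,r2: IF@2 ID@3 stall=2 (RAW on I0.r2 (WB@5)) EX@6 MEM@7 WB@8
I2 ld r2 <- r2: IF@3 ID@6 stall=0 (-) EX@7 MEM@8 WB@9
I3 ld r1 <- r2: IF@6 ID@7 stall=2 (RAW on I2.r2 (WB@9)) EX@10 MEM@11 WB@12
I4 mul r1 <- r4,r5: IF@7 ID@10 stall=0 (-) EX@11 MEM@12 WB@13

Answer: 13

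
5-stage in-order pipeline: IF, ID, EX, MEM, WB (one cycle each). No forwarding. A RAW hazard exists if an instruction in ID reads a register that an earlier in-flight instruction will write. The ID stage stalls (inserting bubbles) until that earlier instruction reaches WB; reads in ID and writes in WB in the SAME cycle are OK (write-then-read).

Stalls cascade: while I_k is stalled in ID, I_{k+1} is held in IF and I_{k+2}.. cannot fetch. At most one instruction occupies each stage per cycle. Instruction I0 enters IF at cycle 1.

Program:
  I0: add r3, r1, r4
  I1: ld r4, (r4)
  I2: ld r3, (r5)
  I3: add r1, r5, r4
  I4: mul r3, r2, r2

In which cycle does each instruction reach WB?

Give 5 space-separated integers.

Answer: 5 6 7 9 10

Derivation:
I0 add r3 <- r1,r4: IF@1 ID@2 stall=0 (-) EX@3 MEM@4 WB@5
I1 ld r4 <- r4: IF@2 ID@3 stall=0 (-) EX@4 MEM@5 WB@6
I2 ld r3 <- r5: IF@3 ID@4 stall=0 (-) EX@5 MEM@6 WB@7
I3 add r1 <- r5,r4: IF@4 ID@5 stall=1 (RAW on I1.r4 (WB@6)) EX@7 MEM@8 WB@9
I4 mul r3 <- r2,r2: IF@5 ID@7 stall=0 (-) EX@8 MEM@9 WB@10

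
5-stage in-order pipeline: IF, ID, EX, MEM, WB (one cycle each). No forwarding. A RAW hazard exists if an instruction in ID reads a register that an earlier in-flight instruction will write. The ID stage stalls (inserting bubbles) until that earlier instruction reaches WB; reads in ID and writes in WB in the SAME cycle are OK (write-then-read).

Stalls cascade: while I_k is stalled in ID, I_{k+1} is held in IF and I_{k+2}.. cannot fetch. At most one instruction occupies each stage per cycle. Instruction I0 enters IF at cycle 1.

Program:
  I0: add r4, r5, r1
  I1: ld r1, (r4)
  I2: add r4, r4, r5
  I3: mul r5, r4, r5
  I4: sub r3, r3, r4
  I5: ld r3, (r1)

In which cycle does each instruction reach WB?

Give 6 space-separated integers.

I0 add r4 <- r5,r1: IF@1 ID@2 stall=0 (-) EX@3 MEM@4 WB@5
I1 ld r1 <- r4: IF@2 ID@3 stall=2 (RAW on I0.r4 (WB@5)) EX@6 MEM@7 WB@8
I2 add r4 <- r4,r5: IF@3 ID@6 stall=0 (-) EX@7 MEM@8 WB@9
I3 mul r5 <- r4,r5: IF@6 ID@7 stall=2 (RAW on I2.r4 (WB@9)) EX@10 MEM@11 WB@12
I4 sub r3 <- r3,r4: IF@7 ID@10 stall=0 (-) EX@11 MEM@12 WB@13
I5 ld r3 <- r1: IF@10 ID@11 stall=0 (-) EX@12 MEM@13 WB@14

Answer: 5 8 9 12 13 14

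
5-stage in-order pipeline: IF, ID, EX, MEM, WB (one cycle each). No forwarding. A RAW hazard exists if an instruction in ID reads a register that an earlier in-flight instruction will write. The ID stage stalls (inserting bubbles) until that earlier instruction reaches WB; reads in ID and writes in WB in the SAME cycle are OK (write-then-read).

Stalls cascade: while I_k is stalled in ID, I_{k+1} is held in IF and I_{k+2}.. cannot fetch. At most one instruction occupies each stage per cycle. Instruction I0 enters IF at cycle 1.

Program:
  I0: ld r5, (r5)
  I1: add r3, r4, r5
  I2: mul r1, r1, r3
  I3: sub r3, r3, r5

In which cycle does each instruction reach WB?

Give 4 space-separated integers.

I0 ld r5 <- r5: IF@1 ID@2 stall=0 (-) EX@3 MEM@4 WB@5
I1 add r3 <- r4,r5: IF@2 ID@3 stall=2 (RAW on I0.r5 (WB@5)) EX@6 MEM@7 WB@8
I2 mul r1 <- r1,r3: IF@3 ID@6 stall=2 (RAW on I1.r3 (WB@8)) EX@9 MEM@10 WB@11
I3 sub r3 <- r3,r5: IF@6 ID@9 stall=0 (-) EX@10 MEM@11 WB@12

Answer: 5 8 11 12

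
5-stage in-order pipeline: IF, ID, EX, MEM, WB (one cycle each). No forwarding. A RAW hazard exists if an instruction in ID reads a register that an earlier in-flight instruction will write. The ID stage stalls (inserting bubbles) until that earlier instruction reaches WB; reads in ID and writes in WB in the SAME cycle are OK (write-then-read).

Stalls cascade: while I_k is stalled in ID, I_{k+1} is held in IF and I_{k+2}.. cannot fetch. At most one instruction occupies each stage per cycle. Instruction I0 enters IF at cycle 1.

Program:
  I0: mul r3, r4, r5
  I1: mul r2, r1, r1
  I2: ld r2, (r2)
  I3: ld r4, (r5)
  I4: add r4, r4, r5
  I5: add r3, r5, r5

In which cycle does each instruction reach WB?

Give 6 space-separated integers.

Answer: 5 6 9 10 13 14

Derivation:
I0 mul r3 <- r4,r5: IF@1 ID@2 stall=0 (-) EX@3 MEM@4 WB@5
I1 mul r2 <- r1,r1: IF@2 ID@3 stall=0 (-) EX@4 MEM@5 WB@6
I2 ld r2 <- r2: IF@3 ID@4 stall=2 (RAW on I1.r2 (WB@6)) EX@7 MEM@8 WB@9
I3 ld r4 <- r5: IF@4 ID@7 stall=0 (-) EX@8 MEM@9 WB@10
I4 add r4 <- r4,r5: IF@7 ID@8 stall=2 (RAW on I3.r4 (WB@10)) EX@11 MEM@12 WB@13
I5 add r3 <- r5,r5: IF@8 ID@11 stall=0 (-) EX@12 MEM@13 WB@14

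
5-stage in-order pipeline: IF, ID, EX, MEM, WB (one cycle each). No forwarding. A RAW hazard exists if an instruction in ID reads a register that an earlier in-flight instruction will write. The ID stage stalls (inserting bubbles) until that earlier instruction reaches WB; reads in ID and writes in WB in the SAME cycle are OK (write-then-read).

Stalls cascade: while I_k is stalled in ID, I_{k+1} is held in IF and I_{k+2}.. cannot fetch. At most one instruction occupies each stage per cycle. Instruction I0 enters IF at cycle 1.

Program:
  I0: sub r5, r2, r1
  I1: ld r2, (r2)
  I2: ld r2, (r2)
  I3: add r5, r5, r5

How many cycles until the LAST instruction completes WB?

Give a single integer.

I0 sub r5 <- r2,r1: IF@1 ID@2 stall=0 (-) EX@3 MEM@4 WB@5
I1 ld r2 <- r2: IF@2 ID@3 stall=0 (-) EX@4 MEM@5 WB@6
I2 ld r2 <- r2: IF@3 ID@4 stall=2 (RAW on I1.r2 (WB@6)) EX@7 MEM@8 WB@9
I3 add r5 <- r5,r5: IF@4 ID@7 stall=0 (-) EX@8 MEM@9 WB@10

Answer: 10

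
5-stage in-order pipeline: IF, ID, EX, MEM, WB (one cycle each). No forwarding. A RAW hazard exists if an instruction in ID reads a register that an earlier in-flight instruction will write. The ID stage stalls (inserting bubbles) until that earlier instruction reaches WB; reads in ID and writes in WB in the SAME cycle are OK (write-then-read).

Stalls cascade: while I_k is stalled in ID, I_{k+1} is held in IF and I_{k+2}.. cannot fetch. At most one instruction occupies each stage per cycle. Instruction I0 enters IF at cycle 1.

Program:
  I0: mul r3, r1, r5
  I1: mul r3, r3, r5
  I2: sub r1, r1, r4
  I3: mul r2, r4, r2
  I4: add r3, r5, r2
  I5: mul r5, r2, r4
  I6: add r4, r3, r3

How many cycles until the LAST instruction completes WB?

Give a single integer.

Answer: 16

Derivation:
I0 mul r3 <- r1,r5: IF@1 ID@2 stall=0 (-) EX@3 MEM@4 WB@5
I1 mul r3 <- r3,r5: IF@2 ID@3 stall=2 (RAW on I0.r3 (WB@5)) EX@6 MEM@7 WB@8
I2 sub r1 <- r1,r4: IF@3 ID@6 stall=0 (-) EX@7 MEM@8 WB@9
I3 mul r2 <- r4,r2: IF@6 ID@7 stall=0 (-) EX@8 MEM@9 WB@10
I4 add r3 <- r5,r2: IF@7 ID@8 stall=2 (RAW on I3.r2 (WB@10)) EX@11 MEM@12 WB@13
I5 mul r5 <- r2,r4: IF@8 ID@11 stall=0 (-) EX@12 MEM@13 WB@14
I6 add r4 <- r3,r3: IF@11 ID@12 stall=1 (RAW on I4.r3 (WB@13)) EX@14 MEM@15 WB@16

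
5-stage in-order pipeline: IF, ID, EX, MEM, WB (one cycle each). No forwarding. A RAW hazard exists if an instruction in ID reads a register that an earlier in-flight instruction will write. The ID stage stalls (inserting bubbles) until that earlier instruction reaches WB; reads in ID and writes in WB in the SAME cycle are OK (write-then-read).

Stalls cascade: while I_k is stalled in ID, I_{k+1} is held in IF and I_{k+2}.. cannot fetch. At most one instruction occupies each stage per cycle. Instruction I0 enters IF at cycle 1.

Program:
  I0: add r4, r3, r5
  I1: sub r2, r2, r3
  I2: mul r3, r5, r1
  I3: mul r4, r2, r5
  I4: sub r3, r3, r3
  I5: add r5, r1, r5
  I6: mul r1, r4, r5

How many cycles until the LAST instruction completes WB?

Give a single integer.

Answer: 14

Derivation:
I0 add r4 <- r3,r5: IF@1 ID@2 stall=0 (-) EX@3 MEM@4 WB@5
I1 sub r2 <- r2,r3: IF@2 ID@3 stall=0 (-) EX@4 MEM@5 WB@6
I2 mul r3 <- r5,r1: IF@3 ID@4 stall=0 (-) EX@5 MEM@6 WB@7
I3 mul r4 <- r2,r5: IF@4 ID@5 stall=1 (RAW on I1.r2 (WB@6)) EX@7 MEM@8 WB@9
I4 sub r3 <- r3,r3: IF@5 ID@7 stall=0 (-) EX@8 MEM@9 WB@10
I5 add r5 <- r1,r5: IF@7 ID@8 stall=0 (-) EX@9 MEM@10 WB@11
I6 mul r1 <- r4,r5: IF@8 ID@9 stall=2 (RAW on I5.r5 (WB@11)) EX@12 MEM@13 WB@14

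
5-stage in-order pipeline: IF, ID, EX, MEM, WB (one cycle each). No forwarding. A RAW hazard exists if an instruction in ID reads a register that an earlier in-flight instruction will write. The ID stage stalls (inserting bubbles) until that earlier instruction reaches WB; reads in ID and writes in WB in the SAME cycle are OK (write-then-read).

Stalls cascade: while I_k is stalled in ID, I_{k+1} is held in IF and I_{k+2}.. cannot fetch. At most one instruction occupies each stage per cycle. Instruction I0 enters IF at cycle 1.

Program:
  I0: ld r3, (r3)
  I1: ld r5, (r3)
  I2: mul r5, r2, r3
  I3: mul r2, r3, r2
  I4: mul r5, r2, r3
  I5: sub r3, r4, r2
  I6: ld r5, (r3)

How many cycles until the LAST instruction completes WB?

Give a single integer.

I0 ld r3 <- r3: IF@1 ID@2 stall=0 (-) EX@3 MEM@4 WB@5
I1 ld r5 <- r3: IF@2 ID@3 stall=2 (RAW on I0.r3 (WB@5)) EX@6 MEM@7 WB@8
I2 mul r5 <- r2,r3: IF@3 ID@6 stall=0 (-) EX@7 MEM@8 WB@9
I3 mul r2 <- r3,r2: IF@6 ID@7 stall=0 (-) EX@8 MEM@9 WB@10
I4 mul r5 <- r2,r3: IF@7 ID@8 stall=2 (RAW on I3.r2 (WB@10)) EX@11 MEM@12 WB@13
I5 sub r3 <- r4,r2: IF@8 ID@11 stall=0 (-) EX@12 MEM@13 WB@14
I6 ld r5 <- r3: IF@11 ID@12 stall=2 (RAW on I5.r3 (WB@14)) EX@15 MEM@16 WB@17

Answer: 17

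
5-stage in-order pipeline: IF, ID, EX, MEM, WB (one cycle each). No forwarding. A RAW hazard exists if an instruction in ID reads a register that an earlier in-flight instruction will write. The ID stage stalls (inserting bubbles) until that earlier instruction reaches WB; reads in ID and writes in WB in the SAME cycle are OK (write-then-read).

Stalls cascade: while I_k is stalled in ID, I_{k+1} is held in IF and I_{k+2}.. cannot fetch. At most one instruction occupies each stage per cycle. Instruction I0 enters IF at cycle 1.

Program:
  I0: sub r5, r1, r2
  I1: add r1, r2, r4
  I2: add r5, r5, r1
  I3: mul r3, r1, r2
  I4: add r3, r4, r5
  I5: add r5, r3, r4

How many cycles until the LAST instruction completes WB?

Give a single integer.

I0 sub r5 <- r1,r2: IF@1 ID@2 stall=0 (-) EX@3 MEM@4 WB@5
I1 add r1 <- r2,r4: IF@2 ID@3 stall=0 (-) EX@4 MEM@5 WB@6
I2 add r5 <- r5,r1: IF@3 ID@4 stall=2 (RAW on I1.r1 (WB@6)) EX@7 MEM@8 WB@9
I3 mul r3 <- r1,r2: IF@4 ID@7 stall=0 (-) EX@8 MEM@9 WB@10
I4 add r3 <- r4,r5: IF@7 ID@8 stall=1 (RAW on I2.r5 (WB@9)) EX@10 MEM@11 WB@12
I5 add r5 <- r3,r4: IF@8 ID@10 stall=2 (RAW on I4.r3 (WB@12)) EX@13 MEM@14 WB@15

Answer: 15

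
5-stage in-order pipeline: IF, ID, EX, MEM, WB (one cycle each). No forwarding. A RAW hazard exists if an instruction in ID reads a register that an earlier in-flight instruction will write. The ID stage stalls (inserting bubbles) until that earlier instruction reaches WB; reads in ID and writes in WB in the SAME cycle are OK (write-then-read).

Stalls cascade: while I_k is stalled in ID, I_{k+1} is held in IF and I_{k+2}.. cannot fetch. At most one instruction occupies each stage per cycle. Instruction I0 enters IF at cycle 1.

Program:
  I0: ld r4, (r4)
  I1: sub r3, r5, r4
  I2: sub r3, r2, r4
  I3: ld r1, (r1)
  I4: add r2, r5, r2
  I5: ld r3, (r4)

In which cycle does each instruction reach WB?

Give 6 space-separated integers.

Answer: 5 8 9 10 11 12

Derivation:
I0 ld r4 <- r4: IF@1 ID@2 stall=0 (-) EX@3 MEM@4 WB@5
I1 sub r3 <- r5,r4: IF@2 ID@3 stall=2 (RAW on I0.r4 (WB@5)) EX@6 MEM@7 WB@8
I2 sub r3 <- r2,r4: IF@3 ID@6 stall=0 (-) EX@7 MEM@8 WB@9
I3 ld r1 <- r1: IF@6 ID@7 stall=0 (-) EX@8 MEM@9 WB@10
I4 add r2 <- r5,r2: IF@7 ID@8 stall=0 (-) EX@9 MEM@10 WB@11
I5 ld r3 <- r4: IF@8 ID@9 stall=0 (-) EX@10 MEM@11 WB@12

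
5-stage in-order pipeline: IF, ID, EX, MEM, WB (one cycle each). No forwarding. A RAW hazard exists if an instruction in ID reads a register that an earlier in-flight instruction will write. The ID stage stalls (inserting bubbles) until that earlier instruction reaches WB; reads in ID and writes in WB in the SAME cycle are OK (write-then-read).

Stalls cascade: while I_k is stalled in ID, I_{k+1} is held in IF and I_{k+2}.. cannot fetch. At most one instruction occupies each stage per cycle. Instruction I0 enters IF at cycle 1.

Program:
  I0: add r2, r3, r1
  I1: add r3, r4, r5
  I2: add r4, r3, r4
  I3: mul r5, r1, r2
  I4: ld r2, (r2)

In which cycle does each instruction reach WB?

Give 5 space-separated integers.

Answer: 5 6 9 10 11

Derivation:
I0 add r2 <- r3,r1: IF@1 ID@2 stall=0 (-) EX@3 MEM@4 WB@5
I1 add r3 <- r4,r5: IF@2 ID@3 stall=0 (-) EX@4 MEM@5 WB@6
I2 add r4 <- r3,r4: IF@3 ID@4 stall=2 (RAW on I1.r3 (WB@6)) EX@7 MEM@8 WB@9
I3 mul r5 <- r1,r2: IF@4 ID@7 stall=0 (-) EX@8 MEM@9 WB@10
I4 ld r2 <- r2: IF@7 ID@8 stall=0 (-) EX@9 MEM@10 WB@11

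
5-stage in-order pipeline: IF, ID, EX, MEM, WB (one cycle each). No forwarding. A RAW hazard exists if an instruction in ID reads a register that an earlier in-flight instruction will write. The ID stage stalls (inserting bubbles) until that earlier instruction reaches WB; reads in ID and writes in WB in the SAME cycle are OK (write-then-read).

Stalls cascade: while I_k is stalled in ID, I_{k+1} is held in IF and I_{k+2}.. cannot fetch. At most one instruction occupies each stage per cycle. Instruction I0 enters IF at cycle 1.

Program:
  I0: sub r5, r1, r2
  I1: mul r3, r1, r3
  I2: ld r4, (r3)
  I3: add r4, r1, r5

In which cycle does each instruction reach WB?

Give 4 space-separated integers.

Answer: 5 6 9 10

Derivation:
I0 sub r5 <- r1,r2: IF@1 ID@2 stall=0 (-) EX@3 MEM@4 WB@5
I1 mul r3 <- r1,r3: IF@2 ID@3 stall=0 (-) EX@4 MEM@5 WB@6
I2 ld r4 <- r3: IF@3 ID@4 stall=2 (RAW on I1.r3 (WB@6)) EX@7 MEM@8 WB@9
I3 add r4 <- r1,r5: IF@4 ID@7 stall=0 (-) EX@8 MEM@9 WB@10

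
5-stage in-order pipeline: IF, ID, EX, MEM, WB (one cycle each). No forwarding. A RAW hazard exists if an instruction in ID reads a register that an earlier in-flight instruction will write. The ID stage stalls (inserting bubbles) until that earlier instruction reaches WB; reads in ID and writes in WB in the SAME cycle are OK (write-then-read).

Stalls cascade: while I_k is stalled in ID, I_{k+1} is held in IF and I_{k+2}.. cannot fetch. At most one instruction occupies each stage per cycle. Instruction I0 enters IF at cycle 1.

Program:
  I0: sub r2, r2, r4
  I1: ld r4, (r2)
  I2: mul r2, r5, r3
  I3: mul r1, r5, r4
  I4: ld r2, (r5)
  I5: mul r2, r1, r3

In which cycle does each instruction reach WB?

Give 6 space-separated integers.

Answer: 5 8 9 11 12 14

Derivation:
I0 sub r2 <- r2,r4: IF@1 ID@2 stall=0 (-) EX@3 MEM@4 WB@5
I1 ld r4 <- r2: IF@2 ID@3 stall=2 (RAW on I0.r2 (WB@5)) EX@6 MEM@7 WB@8
I2 mul r2 <- r5,r3: IF@3 ID@6 stall=0 (-) EX@7 MEM@8 WB@9
I3 mul r1 <- r5,r4: IF@6 ID@7 stall=1 (RAW on I1.r4 (WB@8)) EX@9 MEM@10 WB@11
I4 ld r2 <- r5: IF@7 ID@9 stall=0 (-) EX@10 MEM@11 WB@12
I5 mul r2 <- r1,r3: IF@9 ID@10 stall=1 (RAW on I3.r1 (WB@11)) EX@12 MEM@13 WB@14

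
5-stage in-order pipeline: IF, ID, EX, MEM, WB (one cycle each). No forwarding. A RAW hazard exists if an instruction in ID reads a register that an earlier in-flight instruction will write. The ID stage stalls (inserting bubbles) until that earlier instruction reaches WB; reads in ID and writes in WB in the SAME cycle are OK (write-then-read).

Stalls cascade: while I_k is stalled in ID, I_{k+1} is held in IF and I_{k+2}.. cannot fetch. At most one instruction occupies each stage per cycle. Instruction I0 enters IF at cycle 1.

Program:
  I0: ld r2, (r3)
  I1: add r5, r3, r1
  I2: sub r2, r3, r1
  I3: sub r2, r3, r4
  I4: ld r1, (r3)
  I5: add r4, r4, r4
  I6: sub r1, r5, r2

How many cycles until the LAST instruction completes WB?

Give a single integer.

Answer: 11

Derivation:
I0 ld r2 <- r3: IF@1 ID@2 stall=0 (-) EX@3 MEM@4 WB@5
I1 add r5 <- r3,r1: IF@2 ID@3 stall=0 (-) EX@4 MEM@5 WB@6
I2 sub r2 <- r3,r1: IF@3 ID@4 stall=0 (-) EX@5 MEM@6 WB@7
I3 sub r2 <- r3,r4: IF@4 ID@5 stall=0 (-) EX@6 MEM@7 WB@8
I4 ld r1 <- r3: IF@5 ID@6 stall=0 (-) EX@7 MEM@8 WB@9
I5 add r4 <- r4,r4: IF@6 ID@7 stall=0 (-) EX@8 MEM@9 WB@10
I6 sub r1 <- r5,r2: IF@7 ID@8 stall=0 (-) EX@9 MEM@10 WB@11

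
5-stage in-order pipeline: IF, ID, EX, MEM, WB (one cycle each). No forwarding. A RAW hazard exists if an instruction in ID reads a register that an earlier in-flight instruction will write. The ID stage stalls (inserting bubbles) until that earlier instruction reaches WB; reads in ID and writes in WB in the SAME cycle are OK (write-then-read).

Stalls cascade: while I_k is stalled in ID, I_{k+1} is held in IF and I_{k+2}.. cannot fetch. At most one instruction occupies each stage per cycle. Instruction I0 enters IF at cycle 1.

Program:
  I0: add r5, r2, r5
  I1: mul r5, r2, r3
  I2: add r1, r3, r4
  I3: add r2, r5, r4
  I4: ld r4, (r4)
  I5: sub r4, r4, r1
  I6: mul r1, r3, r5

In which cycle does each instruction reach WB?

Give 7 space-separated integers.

I0 add r5 <- r2,r5: IF@1 ID@2 stall=0 (-) EX@3 MEM@4 WB@5
I1 mul r5 <- r2,r3: IF@2 ID@3 stall=0 (-) EX@4 MEM@5 WB@6
I2 add r1 <- r3,r4: IF@3 ID@4 stall=0 (-) EX@5 MEM@6 WB@7
I3 add r2 <- r5,r4: IF@4 ID@5 stall=1 (RAW on I1.r5 (WB@6)) EX@7 MEM@8 WB@9
I4 ld r4 <- r4: IF@5 ID@7 stall=0 (-) EX@8 MEM@9 WB@10
I5 sub r4 <- r4,r1: IF@7 ID@8 stall=2 (RAW on I4.r4 (WB@10)) EX@11 MEM@12 WB@13
I6 mul r1 <- r3,r5: IF@8 ID@11 stall=0 (-) EX@12 MEM@13 WB@14

Answer: 5 6 7 9 10 13 14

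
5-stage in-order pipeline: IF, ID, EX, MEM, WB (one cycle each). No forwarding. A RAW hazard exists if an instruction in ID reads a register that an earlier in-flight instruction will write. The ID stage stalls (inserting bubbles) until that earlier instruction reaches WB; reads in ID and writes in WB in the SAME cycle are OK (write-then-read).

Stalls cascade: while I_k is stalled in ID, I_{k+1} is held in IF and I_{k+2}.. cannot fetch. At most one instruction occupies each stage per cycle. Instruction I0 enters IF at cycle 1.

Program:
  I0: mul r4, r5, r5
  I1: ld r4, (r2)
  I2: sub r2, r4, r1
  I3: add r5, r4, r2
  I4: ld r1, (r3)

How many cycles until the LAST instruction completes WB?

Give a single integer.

Answer: 13

Derivation:
I0 mul r4 <- r5,r5: IF@1 ID@2 stall=0 (-) EX@3 MEM@4 WB@5
I1 ld r4 <- r2: IF@2 ID@3 stall=0 (-) EX@4 MEM@5 WB@6
I2 sub r2 <- r4,r1: IF@3 ID@4 stall=2 (RAW on I1.r4 (WB@6)) EX@7 MEM@8 WB@9
I3 add r5 <- r4,r2: IF@4 ID@7 stall=2 (RAW on I2.r2 (WB@9)) EX@10 MEM@11 WB@12
I4 ld r1 <- r3: IF@7 ID@10 stall=0 (-) EX@11 MEM@12 WB@13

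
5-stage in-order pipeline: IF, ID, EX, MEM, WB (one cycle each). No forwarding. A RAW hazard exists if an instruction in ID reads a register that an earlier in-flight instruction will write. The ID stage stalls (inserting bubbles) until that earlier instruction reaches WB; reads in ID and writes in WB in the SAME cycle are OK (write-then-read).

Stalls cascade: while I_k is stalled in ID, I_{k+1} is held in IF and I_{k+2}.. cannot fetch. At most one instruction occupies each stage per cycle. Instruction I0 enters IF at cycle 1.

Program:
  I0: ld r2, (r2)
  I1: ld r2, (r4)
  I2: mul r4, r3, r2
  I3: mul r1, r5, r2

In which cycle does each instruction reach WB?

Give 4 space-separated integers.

I0 ld r2 <- r2: IF@1 ID@2 stall=0 (-) EX@3 MEM@4 WB@5
I1 ld r2 <- r4: IF@2 ID@3 stall=0 (-) EX@4 MEM@5 WB@6
I2 mul r4 <- r3,r2: IF@3 ID@4 stall=2 (RAW on I1.r2 (WB@6)) EX@7 MEM@8 WB@9
I3 mul r1 <- r5,r2: IF@4 ID@7 stall=0 (-) EX@8 MEM@9 WB@10

Answer: 5 6 9 10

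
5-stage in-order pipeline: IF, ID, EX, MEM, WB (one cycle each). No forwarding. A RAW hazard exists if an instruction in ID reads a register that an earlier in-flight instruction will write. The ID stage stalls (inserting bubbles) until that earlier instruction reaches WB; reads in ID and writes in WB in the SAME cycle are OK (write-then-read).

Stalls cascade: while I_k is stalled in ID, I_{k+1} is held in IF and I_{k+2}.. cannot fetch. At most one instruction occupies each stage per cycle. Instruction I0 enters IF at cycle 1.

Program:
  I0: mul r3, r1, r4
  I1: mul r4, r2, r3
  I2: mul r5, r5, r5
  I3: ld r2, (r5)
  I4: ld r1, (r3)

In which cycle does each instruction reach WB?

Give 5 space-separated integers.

I0 mul r3 <- r1,r4: IF@1 ID@2 stall=0 (-) EX@3 MEM@4 WB@5
I1 mul r4 <- r2,r3: IF@2 ID@3 stall=2 (RAW on I0.r3 (WB@5)) EX@6 MEM@7 WB@8
I2 mul r5 <- r5,r5: IF@3 ID@6 stall=0 (-) EX@7 MEM@8 WB@9
I3 ld r2 <- r5: IF@6 ID@7 stall=2 (RAW on I2.r5 (WB@9)) EX@10 MEM@11 WB@12
I4 ld r1 <- r3: IF@7 ID@10 stall=0 (-) EX@11 MEM@12 WB@13

Answer: 5 8 9 12 13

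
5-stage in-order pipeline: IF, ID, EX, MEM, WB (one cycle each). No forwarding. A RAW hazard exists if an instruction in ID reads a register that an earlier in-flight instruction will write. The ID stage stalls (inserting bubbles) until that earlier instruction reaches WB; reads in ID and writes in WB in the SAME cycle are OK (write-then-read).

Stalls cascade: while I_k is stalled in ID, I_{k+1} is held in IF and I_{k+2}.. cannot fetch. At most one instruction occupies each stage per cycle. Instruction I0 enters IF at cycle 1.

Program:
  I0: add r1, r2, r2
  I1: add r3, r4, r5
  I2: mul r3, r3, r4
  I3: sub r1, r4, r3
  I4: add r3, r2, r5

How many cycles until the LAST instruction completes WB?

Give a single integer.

Answer: 13

Derivation:
I0 add r1 <- r2,r2: IF@1 ID@2 stall=0 (-) EX@3 MEM@4 WB@5
I1 add r3 <- r4,r5: IF@2 ID@3 stall=0 (-) EX@4 MEM@5 WB@6
I2 mul r3 <- r3,r4: IF@3 ID@4 stall=2 (RAW on I1.r3 (WB@6)) EX@7 MEM@8 WB@9
I3 sub r1 <- r4,r3: IF@4 ID@7 stall=2 (RAW on I2.r3 (WB@9)) EX@10 MEM@11 WB@12
I4 add r3 <- r2,r5: IF@7 ID@10 stall=0 (-) EX@11 MEM@12 WB@13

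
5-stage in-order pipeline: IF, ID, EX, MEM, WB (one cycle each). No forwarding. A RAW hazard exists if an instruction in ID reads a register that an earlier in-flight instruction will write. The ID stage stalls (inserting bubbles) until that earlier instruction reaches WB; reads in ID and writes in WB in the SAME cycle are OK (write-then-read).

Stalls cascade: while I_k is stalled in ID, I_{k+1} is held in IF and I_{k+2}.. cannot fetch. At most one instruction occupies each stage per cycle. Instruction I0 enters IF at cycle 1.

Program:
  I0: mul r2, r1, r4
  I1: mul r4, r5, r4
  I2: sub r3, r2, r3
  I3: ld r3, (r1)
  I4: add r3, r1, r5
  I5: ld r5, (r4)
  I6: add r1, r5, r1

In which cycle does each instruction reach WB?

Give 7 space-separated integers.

Answer: 5 6 8 9 10 11 14

Derivation:
I0 mul r2 <- r1,r4: IF@1 ID@2 stall=0 (-) EX@3 MEM@4 WB@5
I1 mul r4 <- r5,r4: IF@2 ID@3 stall=0 (-) EX@4 MEM@5 WB@6
I2 sub r3 <- r2,r3: IF@3 ID@4 stall=1 (RAW on I0.r2 (WB@5)) EX@6 MEM@7 WB@8
I3 ld r3 <- r1: IF@4 ID@6 stall=0 (-) EX@7 MEM@8 WB@9
I4 add r3 <- r1,r5: IF@6 ID@7 stall=0 (-) EX@8 MEM@9 WB@10
I5 ld r5 <- r4: IF@7 ID@8 stall=0 (-) EX@9 MEM@10 WB@11
I6 add r1 <- r5,r1: IF@8 ID@9 stall=2 (RAW on I5.r5 (WB@11)) EX@12 MEM@13 WB@14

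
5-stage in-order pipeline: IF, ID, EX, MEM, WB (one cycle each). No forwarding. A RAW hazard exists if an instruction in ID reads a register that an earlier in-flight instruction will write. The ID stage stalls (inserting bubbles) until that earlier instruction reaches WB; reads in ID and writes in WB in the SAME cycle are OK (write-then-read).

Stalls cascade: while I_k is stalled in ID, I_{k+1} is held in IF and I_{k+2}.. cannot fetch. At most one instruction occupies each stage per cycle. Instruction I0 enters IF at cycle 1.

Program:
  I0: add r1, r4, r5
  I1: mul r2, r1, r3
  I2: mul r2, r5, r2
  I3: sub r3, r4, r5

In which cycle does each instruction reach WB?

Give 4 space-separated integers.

I0 add r1 <- r4,r5: IF@1 ID@2 stall=0 (-) EX@3 MEM@4 WB@5
I1 mul r2 <- r1,r3: IF@2 ID@3 stall=2 (RAW on I0.r1 (WB@5)) EX@6 MEM@7 WB@8
I2 mul r2 <- r5,r2: IF@3 ID@6 stall=2 (RAW on I1.r2 (WB@8)) EX@9 MEM@10 WB@11
I3 sub r3 <- r4,r5: IF@6 ID@9 stall=0 (-) EX@10 MEM@11 WB@12

Answer: 5 8 11 12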